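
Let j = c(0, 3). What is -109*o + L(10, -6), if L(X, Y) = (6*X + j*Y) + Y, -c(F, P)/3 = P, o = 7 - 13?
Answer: 762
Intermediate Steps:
o = -6
c(F, P) = -3*P
j = -9 (j = -3*3 = -9)
L(X, Y) = -8*Y + 6*X (L(X, Y) = (6*X - 9*Y) + Y = (-9*Y + 6*X) + Y = -8*Y + 6*X)
-109*o + L(10, -6) = -109*(-6) + (-8*(-6) + 6*10) = 654 + (48 + 60) = 654 + 108 = 762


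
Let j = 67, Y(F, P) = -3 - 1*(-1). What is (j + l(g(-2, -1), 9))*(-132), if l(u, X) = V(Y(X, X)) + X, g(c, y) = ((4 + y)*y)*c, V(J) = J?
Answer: -9768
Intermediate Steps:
Y(F, P) = -2 (Y(F, P) = -3 + 1 = -2)
g(c, y) = c*y*(4 + y) (g(c, y) = (y*(4 + y))*c = c*y*(4 + y))
l(u, X) = -2 + X
(j + l(g(-2, -1), 9))*(-132) = (67 + (-2 + 9))*(-132) = (67 + 7)*(-132) = 74*(-132) = -9768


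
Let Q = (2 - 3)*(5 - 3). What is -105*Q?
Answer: 210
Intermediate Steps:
Q = -2 (Q = -1*2 = -2)
-105*Q = -105*(-2) = 210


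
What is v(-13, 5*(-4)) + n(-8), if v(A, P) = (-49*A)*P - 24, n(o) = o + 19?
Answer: -12753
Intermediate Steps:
n(o) = 19 + o
v(A, P) = -24 - 49*A*P (v(A, P) = -49*A*P - 24 = -24 - 49*A*P)
v(-13, 5*(-4)) + n(-8) = (-24 - 49*(-13)*5*(-4)) + (19 - 8) = (-24 - 49*(-13)*(-20)) + 11 = (-24 - 12740) + 11 = -12764 + 11 = -12753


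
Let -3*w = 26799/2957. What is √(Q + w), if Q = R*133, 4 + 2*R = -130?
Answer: 2*I*√19485713330/2957 ≈ 94.414*I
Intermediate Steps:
R = -67 (R = -2 + (½)*(-130) = -2 - 65 = -67)
w = -8933/2957 ≈ -3.0210
Q = -8911 (Q = -67*133 = -8911)
√(Q + w) = √(-8911 - 8933/2957) = √(-26358760/2957) = 2*I*√19485713330/2957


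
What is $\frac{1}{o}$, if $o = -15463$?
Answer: $- \frac{1}{15463} \approx -6.467 \cdot 10^{-5}$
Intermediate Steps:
$\frac{1}{o} = \frac{1}{-15463} = - \frac{1}{15463}$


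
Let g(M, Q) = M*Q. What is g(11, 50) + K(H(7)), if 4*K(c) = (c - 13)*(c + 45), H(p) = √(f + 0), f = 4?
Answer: 1683/4 ≈ 420.75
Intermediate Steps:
H(p) = 2 (H(p) = √(4 + 0) = √4 = 2)
K(c) = (-13 + c)*(45 + c)/4 (K(c) = ((c - 13)*(c + 45))/4 = ((-13 + c)*(45 + c))/4 = (-13 + c)*(45 + c)/4)
g(11, 50) + K(H(7)) = 11*50 + (-585/4 + 8*2 + (¼)*2²) = 550 + (-585/4 + 16 + (¼)*4) = 550 + (-585/4 + 16 + 1) = 550 - 517/4 = 1683/4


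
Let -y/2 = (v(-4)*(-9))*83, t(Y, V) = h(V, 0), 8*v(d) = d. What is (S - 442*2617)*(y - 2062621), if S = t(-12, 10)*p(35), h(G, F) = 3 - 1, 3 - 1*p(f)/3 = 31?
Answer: 2387073298576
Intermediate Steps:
p(f) = -84 (p(f) = 9 - 3*31 = 9 - 93 = -84)
h(G, F) = 2
v(d) = d/8
t(Y, V) = 2
y = -747 (y = -2*((⅛)*(-4))*(-9)*83 = -2*(-½*(-9))*83 = -9*83 = -2*747/2 = -747)
S = -168 (S = 2*(-84) = -168)
(S - 442*2617)*(y - 2062621) = (-168 - 442*2617)*(-747 - 2062621) = (-168 - 1156714)*(-2063368) = -1156882*(-2063368) = 2387073298576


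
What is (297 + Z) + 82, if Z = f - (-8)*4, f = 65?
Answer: 476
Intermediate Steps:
Z = 97 (Z = 65 - (-8)*4 = 65 - 1*(-32) = 65 + 32 = 97)
(297 + Z) + 82 = (297 + 97) + 82 = 394 + 82 = 476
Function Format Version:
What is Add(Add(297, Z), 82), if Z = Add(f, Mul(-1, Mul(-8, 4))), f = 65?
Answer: 476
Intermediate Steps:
Z = 97 (Z = Add(65, Mul(-1, Mul(-8, 4))) = Add(65, Mul(-1, -32)) = Add(65, 32) = 97)
Add(Add(297, Z), 82) = Add(Add(297, 97), 82) = Add(394, 82) = 476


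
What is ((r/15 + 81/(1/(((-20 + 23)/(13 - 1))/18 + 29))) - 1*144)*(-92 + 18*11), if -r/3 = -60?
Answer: 940485/4 ≈ 2.3512e+5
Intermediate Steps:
r = 180 (r = -3*(-60) = 180)
((r/15 + 81/(1/(((-20 + 23)/(13 - 1))/18 + 29))) - 1*144)*(-92 + 18*11) = ((180/15 + 81/(1/(((-20 + 23)/(13 - 1))/18 + 29))) - 1*144)*(-92 + 18*11) = ((180*(1/15) + 81/(1/((3/12)*(1/18) + 29))) - 144)*(-92 + 198) = ((12 + 81/(1/((3*(1/12))*(1/18) + 29))) - 144)*106 = ((12 + 81/(1/((¼)*(1/18) + 29))) - 144)*106 = ((12 + 81/(1/(1/72 + 29))) - 144)*106 = ((12 + 81/(1/(2089/72))) - 144)*106 = ((12 + 81/(72/2089)) - 144)*106 = ((12 + 81*(2089/72)) - 144)*106 = ((12 + 18801/8) - 144)*106 = (18897/8 - 144)*106 = (17745/8)*106 = 940485/4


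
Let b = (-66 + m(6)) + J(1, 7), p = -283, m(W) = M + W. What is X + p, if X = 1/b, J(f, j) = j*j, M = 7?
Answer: -1133/4 ≈ -283.25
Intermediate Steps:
m(W) = 7 + W
J(f, j) = j**2
b = -4 (b = (-66 + (7 + 6)) + 7**2 = (-66 + 13) + 49 = -53 + 49 = -4)
X = -1/4 (X = 1/(-4) = -1/4 ≈ -0.25000)
X + p = -1/4 - 283 = -1133/4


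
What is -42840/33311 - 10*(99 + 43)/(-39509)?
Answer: -1645263940/1316084299 ≈ -1.2501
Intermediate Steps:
-42840/33311 - 10*(99 + 43)/(-39509) = -42840*1/33311 - 10*142*(-1/39509) = -42840/33311 - 1420*(-1/39509) = -42840/33311 + 1420/39509 = -1645263940/1316084299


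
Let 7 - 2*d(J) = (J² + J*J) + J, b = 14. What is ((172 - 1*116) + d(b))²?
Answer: 82369/4 ≈ 20592.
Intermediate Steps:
d(J) = 7/2 - J² - J/2 (d(J) = 7/2 - ((J² + J*J) + J)/2 = 7/2 - ((J² + J²) + J)/2 = 7/2 - (2*J² + J)/2 = 7/2 - (J + 2*J²)/2 = 7/2 + (-J² - J/2) = 7/2 - J² - J/2)
((172 - 1*116) + d(b))² = ((172 - 1*116) + (7/2 - 1*14² - ½*14))² = ((172 - 116) + (7/2 - 1*196 - 7))² = (56 + (7/2 - 196 - 7))² = (56 - 399/2)² = (-287/2)² = 82369/4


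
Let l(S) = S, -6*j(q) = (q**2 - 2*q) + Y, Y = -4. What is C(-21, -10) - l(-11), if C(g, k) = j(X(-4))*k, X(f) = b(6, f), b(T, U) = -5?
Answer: 188/3 ≈ 62.667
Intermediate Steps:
X(f) = -5
j(q) = 2/3 - q**2/6 + q/3 (j(q) = -((q**2 - 2*q) - 4)/6 = -(-4 + q**2 - 2*q)/6 = 2/3 - q**2/6 + q/3)
C(g, k) = -31*k/6 (C(g, k) = (2/3 - 1/6*(-5)**2 + (1/3)*(-5))*k = (2/3 - 1/6*25 - 5/3)*k = (2/3 - 25/6 - 5/3)*k = -31*k/6)
C(-21, -10) - l(-11) = -31/6*(-10) - 1*(-11) = 155/3 + 11 = 188/3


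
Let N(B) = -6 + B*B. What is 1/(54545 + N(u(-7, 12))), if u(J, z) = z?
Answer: 1/54683 ≈ 1.8287e-5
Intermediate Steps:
N(B) = -6 + B²
1/(54545 + N(u(-7, 12))) = 1/(54545 + (-6 + 12²)) = 1/(54545 + (-6 + 144)) = 1/(54545 + 138) = 1/54683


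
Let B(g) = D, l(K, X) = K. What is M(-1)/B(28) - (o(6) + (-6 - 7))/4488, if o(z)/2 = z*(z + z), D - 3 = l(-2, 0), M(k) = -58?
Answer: -260435/4488 ≈ -58.029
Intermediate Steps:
D = 1 (D = 3 - 2 = 1)
B(g) = 1
o(z) = 4*z² (o(z) = 2*(z*(z + z)) = 2*(z*(2*z)) = 2*(2*z²) = 4*z²)
M(-1)/B(28) - (o(6) + (-6 - 7))/4488 = -58/1 - (4*6² + (-6 - 7))/4488 = -58*1 - (4*36 - 13)*(1/4488) = -58 - (144 - 13)*(1/4488) = -58 - 1*131*(1/4488) = -58 - 131*1/4488 = -58 - 131/4488 = -260435/4488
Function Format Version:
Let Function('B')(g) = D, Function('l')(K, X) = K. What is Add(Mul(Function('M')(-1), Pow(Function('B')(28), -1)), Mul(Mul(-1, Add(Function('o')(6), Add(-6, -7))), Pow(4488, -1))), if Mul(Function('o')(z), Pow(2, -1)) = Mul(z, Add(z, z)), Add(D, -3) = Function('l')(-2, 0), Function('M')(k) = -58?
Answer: Rational(-260435, 4488) ≈ -58.029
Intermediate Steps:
D = 1 (D = Add(3, -2) = 1)
Function('B')(g) = 1
Function('o')(z) = Mul(4, Pow(z, 2)) (Function('o')(z) = Mul(2, Mul(z, Add(z, z))) = Mul(2, Mul(z, Mul(2, z))) = Mul(2, Mul(2, Pow(z, 2))) = Mul(4, Pow(z, 2)))
Add(Mul(Function('M')(-1), Pow(Function('B')(28), -1)), Mul(Mul(-1, Add(Function('o')(6), Add(-6, -7))), Pow(4488, -1))) = Add(Mul(-58, Pow(1, -1)), Mul(Mul(-1, Add(Mul(4, Pow(6, 2)), Add(-6, -7))), Pow(4488, -1))) = Add(Mul(-58, 1), Mul(Mul(-1, Add(Mul(4, 36), -13)), Rational(1, 4488))) = Add(-58, Mul(Mul(-1, Add(144, -13)), Rational(1, 4488))) = Add(-58, Mul(Mul(-1, 131), Rational(1, 4488))) = Add(-58, Mul(-131, Rational(1, 4488))) = Add(-58, Rational(-131, 4488)) = Rational(-260435, 4488)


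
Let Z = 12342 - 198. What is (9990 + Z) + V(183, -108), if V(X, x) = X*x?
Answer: 2370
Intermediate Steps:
Z = 12144
(9990 + Z) + V(183, -108) = (9990 + 12144) + 183*(-108) = 22134 - 19764 = 2370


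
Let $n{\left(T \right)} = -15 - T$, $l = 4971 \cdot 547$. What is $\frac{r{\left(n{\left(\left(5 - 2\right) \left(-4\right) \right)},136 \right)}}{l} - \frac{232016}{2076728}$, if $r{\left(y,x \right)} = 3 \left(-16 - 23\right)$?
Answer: $- \frac{26296927807}{235287830989} \approx -0.11176$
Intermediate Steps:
$l = 2719137$
$r{\left(y,x \right)} = -117$ ($r{\left(y,x \right)} = 3 \left(-39\right) = -117$)
$\frac{r{\left(n{\left(\left(5 - 2\right) \left(-4\right) \right)},136 \right)}}{l} - \frac{232016}{2076728} = - \frac{117}{2719137} - \frac{232016}{2076728} = \left(-117\right) \frac{1}{2719137} - \frac{29002}{259591} = - \frac{39}{906379} - \frac{29002}{259591} = - \frac{26296927807}{235287830989}$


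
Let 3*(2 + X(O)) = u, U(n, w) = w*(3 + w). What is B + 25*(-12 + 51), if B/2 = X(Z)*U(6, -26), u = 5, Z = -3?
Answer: 1729/3 ≈ 576.33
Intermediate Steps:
X(O) = -1/3 (X(O) = -2 + (1/3)*5 = -2 + 5/3 = -1/3)
B = -1196/3 (B = 2*(-(-26)*(3 - 26)/3) = 2*(-(-26)*(-23)/3) = 2*(-1/3*598) = 2*(-598/3) = -1196/3 ≈ -398.67)
B + 25*(-12 + 51) = -1196/3 + 25*(-12 + 51) = -1196/3 + 25*39 = -1196/3 + 975 = 1729/3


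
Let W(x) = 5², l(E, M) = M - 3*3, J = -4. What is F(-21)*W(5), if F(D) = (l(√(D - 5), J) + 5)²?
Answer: 1600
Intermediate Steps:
l(E, M) = -9 + M (l(E, M) = M - 9 = -9 + M)
F(D) = 64 (F(D) = ((-9 - 4) + 5)² = (-13 + 5)² = (-8)² = 64)
W(x) = 25
F(-21)*W(5) = 64*25 = 1600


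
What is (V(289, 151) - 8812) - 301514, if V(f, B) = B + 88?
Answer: -310087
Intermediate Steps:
V(f, B) = 88 + B
(V(289, 151) - 8812) - 301514 = ((88 + 151) - 8812) - 301514 = (239 - 8812) - 301514 = -8573 - 301514 = -310087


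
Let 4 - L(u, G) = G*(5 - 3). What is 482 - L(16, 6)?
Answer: 490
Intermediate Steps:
L(u, G) = 4 - 2*G (L(u, G) = 4 - G*(5 - 3) = 4 - G*2 = 4 - 2*G)
482 - L(16, 6) = 482 - (4 - 2*6) = 482 - (4 - 12) = 482 - 1*(-8) = 482 + 8 = 490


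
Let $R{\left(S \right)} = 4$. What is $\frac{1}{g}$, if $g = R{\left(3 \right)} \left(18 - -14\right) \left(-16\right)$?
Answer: $- \frac{1}{2048} \approx -0.00048828$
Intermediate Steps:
$g = -2048$ ($g = 4 \left(18 - -14\right) \left(-16\right) = 4 \left(18 + 14\right) \left(-16\right) = 4 \cdot 32 \left(-16\right) = 128 \left(-16\right) = -2048$)
$\frac{1}{g} = \frac{1}{-2048} = - \frac{1}{2048}$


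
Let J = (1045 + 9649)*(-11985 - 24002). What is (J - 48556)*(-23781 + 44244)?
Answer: -7876076386242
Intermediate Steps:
J = -384844978 (J = 10694*(-35987) = -384844978)
(J - 48556)*(-23781 + 44244) = (-384844978 - 48556)*(-23781 + 44244) = -384893534*20463 = -7876076386242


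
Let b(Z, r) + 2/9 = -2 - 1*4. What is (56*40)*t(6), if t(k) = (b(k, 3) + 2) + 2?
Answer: -44800/9 ≈ -4977.8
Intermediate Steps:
b(Z, r) = -56/9 (b(Z, r) = -2/9 + (-2 - 1*4) = -2/9 + (-2 - 4) = -2/9 - 6 = -56/9)
t(k) = -20/9 (t(k) = (-56/9 + 2) + 2 = -38/9 + 2 = -20/9)
(56*40)*t(6) = (56*40)*(-20/9) = 2240*(-20/9) = -44800/9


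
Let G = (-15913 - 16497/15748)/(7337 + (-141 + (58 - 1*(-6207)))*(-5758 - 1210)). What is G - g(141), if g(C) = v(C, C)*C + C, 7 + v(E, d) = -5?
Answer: 1042091740364281/671883616860 ≈ 1551.0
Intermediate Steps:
v(E, d) = -12 (v(E, d) = -7 - 5 = -12)
g(C) = -11*C (g(C) = -12*C + C = -11*C)
G = 250614421/671883616860 (G = (-15913 - 16497*1/15748)/(7337 + (-141 + (58 + 6207))*(-6968)) = (-15913 - 16497/15748)/(7337 + (-141 + 6265)*(-6968)) = -250614421/(15748*(7337 + 6124*(-6968))) = -250614421/(15748*(7337 - 42672032)) = -250614421/15748/(-42664695) = -250614421/15748*(-1/42664695) = 250614421/671883616860 ≈ 0.00037300)
G - g(141) = 250614421/671883616860 - (-11)*141 = 250614421/671883616860 - 1*(-1551) = 250614421/671883616860 + 1551 = 1042091740364281/671883616860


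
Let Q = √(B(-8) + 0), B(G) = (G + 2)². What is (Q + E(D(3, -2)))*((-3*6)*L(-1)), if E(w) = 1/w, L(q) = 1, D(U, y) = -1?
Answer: -90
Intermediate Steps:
B(G) = (2 + G)²
Q = 6 (Q = √((2 - 8)² + 0) = √((-6)² + 0) = √(36 + 0) = √36 = 6)
(Q + E(D(3, -2)))*((-3*6)*L(-1)) = (6 + 1/(-1))*(-3*6*1) = (6 - 1)*(-18*1) = 5*(-18) = -90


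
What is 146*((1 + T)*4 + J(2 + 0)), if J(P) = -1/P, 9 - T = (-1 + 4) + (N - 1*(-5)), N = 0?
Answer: 1095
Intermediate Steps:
T = 1 (T = 9 - ((-1 + 4) + (0 - 1*(-5))) = 9 - (3 + (0 + 5)) = 9 - (3 + 5) = 9 - 1*8 = 9 - 8 = 1)
146*((1 + T)*4 + J(2 + 0)) = 146*((1 + 1)*4 - 1/(2 + 0)) = 146*(2*4 - 1/2) = 146*(8 - 1*1/2) = 146*(8 - 1/2) = 146*(15/2) = 1095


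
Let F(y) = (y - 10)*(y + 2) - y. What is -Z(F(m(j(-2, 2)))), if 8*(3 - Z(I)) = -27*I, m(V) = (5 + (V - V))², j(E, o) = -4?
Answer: -2571/2 ≈ -1285.5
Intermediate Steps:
m(V) = 25 (m(V) = (5 + 0)² = 5² = 25)
F(y) = -y + (-10 + y)*(2 + y) (F(y) = (-10 + y)*(2 + y) - y = -y + (-10 + y)*(2 + y))
Z(I) = 3 + 27*I/8 (Z(I) = 3 - (-27)*I/8 = 3 + 27*I/8)
-Z(F(m(j(-2, 2)))) = -(3 + 27*(-20 + 25² - 9*25)/8) = -(3 + 27*(-20 + 625 - 225)/8) = -(3 + (27/8)*380) = -(3 + 2565/2) = -1*2571/2 = -2571/2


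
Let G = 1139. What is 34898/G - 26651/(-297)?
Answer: 40720195/338283 ≈ 120.37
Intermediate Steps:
34898/G - 26651/(-297) = 34898/1139 - 26651/(-297) = 34898*(1/1139) - 26651*(-1/297) = 34898/1139 + 26651/297 = 40720195/338283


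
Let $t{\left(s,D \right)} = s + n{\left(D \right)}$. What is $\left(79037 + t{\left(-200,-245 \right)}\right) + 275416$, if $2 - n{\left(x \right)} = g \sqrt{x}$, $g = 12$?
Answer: $354255 - 84 i \sqrt{5} \approx 3.5426 \cdot 10^{5} - 187.83 i$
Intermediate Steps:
$n{\left(x \right)} = 2 - 12 \sqrt{x}$
$t{\left(s,D \right)} = 2 + s - 12 \sqrt{D}$ ($t{\left(s,D \right)} = s - \left(-2 + 12 \sqrt{D}\right) = 2 + s - 12 \sqrt{D}$)
$\left(79037 + t{\left(-200,-245 \right)}\right) + 275416 = \left(79037 - \left(198 + 84 i \sqrt{5}\right)\right) + 275416 = \left(78839 - 84 i \sqrt{5}\right) + 275416 = 354255 - 84 i \sqrt{5}$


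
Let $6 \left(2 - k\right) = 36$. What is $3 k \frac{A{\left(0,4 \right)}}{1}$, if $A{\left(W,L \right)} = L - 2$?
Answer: $-24$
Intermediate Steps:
$A{\left(W,L \right)} = -2 + L$
$k = -4$ ($k = 2 - 6 = -4$)
$3 k \frac{A{\left(0,4 \right)}}{1} = 3 \left(-4\right) \frac{-2 + 4}{1} = - 12 \cdot 2 \cdot 1 = \left(-12\right) 2 = -24$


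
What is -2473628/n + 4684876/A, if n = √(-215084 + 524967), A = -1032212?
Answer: -1171219/258053 - 2473628*√309883/309883 ≈ -4448.1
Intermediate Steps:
n = √309883 ≈ 556.67
-2473628/n + 4684876/A = -2473628*√309883/309883 + 4684876/(-1032212) = -2473628*√309883/309883 + 4684876*(-1/1032212) = -2473628*√309883/309883 - 1171219/258053 = -1171219/258053 - 2473628*√309883/309883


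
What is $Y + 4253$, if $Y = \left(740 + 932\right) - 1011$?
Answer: $4914$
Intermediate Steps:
$Y = 661$ ($Y = 1672 - 1011 = 661$)
$Y + 4253 = 661 + 4253 = 4914$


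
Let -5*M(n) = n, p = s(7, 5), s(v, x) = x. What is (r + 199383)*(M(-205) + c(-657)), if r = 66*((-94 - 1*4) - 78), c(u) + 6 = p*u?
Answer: -610242750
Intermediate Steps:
p = 5
M(n) = -n/5
c(u) = -6 + 5*u
r = -11616 (r = 66*((-94 - 4) - 78) = 66*(-98 - 78) = 66*(-176) = -11616)
(r + 199383)*(M(-205) + c(-657)) = (-11616 + 199383)*(-1/5*(-205) + (-6 + 5*(-657))) = 187767*(41 + (-6 - 3285)) = 187767*(41 - 3291) = 187767*(-3250) = -610242750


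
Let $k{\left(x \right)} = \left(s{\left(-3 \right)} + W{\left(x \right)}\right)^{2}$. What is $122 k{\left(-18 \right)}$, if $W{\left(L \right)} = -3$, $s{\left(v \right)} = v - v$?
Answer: $1098$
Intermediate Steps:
$s{\left(v \right)} = 0$
$k{\left(x \right)} = 9$ ($k{\left(x \right)} = \left(0 - 3\right)^{2} = \left(-3\right)^{2} = 9$)
$122 k{\left(-18 \right)} = 122 \cdot 9 = 1098$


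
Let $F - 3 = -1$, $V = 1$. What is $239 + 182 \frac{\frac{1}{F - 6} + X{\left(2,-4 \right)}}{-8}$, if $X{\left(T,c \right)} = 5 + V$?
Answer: $\frac{1731}{16} \approx 108.19$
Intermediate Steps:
$F = 2$ ($F = 3 - 1 = 2$)
$X{\left(T,c \right)} = 6$ ($X{\left(T,c \right)} = 5 + 1 = 6$)
$239 + 182 \frac{\frac{1}{F - 6} + X{\left(2,-4 \right)}}{-8} = 239 + 182 \frac{\frac{1}{2 - 6} + 6}{-8} = 239 + 182 \left(- \frac{\frac{1}{-4} + 6}{8}\right) = 239 + 182 \left(- \frac{- \frac{1}{4} + 6}{8}\right) = 239 + 182 \left(\left(- \frac{1}{8}\right) \frac{23}{4}\right) = 239 + 182 \left(- \frac{23}{32}\right) = 239 - \frac{2093}{16} = \frac{1731}{16}$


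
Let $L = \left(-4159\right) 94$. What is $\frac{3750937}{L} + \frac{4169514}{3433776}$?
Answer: $- \frac{937485218989}{111868416008} \approx -8.3802$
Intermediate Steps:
$L = -390946$
$\frac{3750937}{L} + \frac{4169514}{3433776} = \frac{3750937}{-390946} + \frac{4169514}{3433776} = 3750937 \left(- \frac{1}{390946}\right) + 4169514 \cdot \frac{1}{3433776} = - \frac{3750937}{390946} + \frac{694919}{572296} = - \frac{937485218989}{111868416008}$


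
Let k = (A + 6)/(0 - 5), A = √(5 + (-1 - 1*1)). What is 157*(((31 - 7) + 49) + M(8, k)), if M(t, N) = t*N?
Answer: 49769/5 - 1256*√3/5 ≈ 9518.7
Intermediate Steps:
A = √3 (A = √(5 + (-1 - 1)) = √(5 - 2) = √3 ≈ 1.7320)
k = -6/5 - √3/5 (k = (√3 + 6)/(0 - 5) = (6 + √3)/(-5) = (6 + √3)*(-⅕) = -6/5 - √3/5 ≈ -1.5464)
M(t, N) = N*t
157*(((31 - 7) + 49) + M(8, k)) = 157*(((31 - 7) + 49) + (-6/5 - √3/5)*8) = 157*((24 + 49) + (-48/5 - 8*√3/5)) = 157*(73 + (-48/5 - 8*√3/5)) = 157*(317/5 - 8*√3/5) = 49769/5 - 1256*√3/5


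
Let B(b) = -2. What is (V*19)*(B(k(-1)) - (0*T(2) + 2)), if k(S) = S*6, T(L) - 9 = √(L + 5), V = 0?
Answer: 0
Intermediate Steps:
T(L) = 9 + √(5 + L) (T(L) = 9 + √(L + 5) = 9 + √(5 + L))
k(S) = 6*S
(V*19)*(B(k(-1)) - (0*T(2) + 2)) = (0*19)*(-2 - (0*(9 + √(5 + 2)) + 2)) = 0*(-2 - (0*(9 + √7) + 2)) = 0*(-2 - (0 + 2)) = 0*(-2 - 1*2) = 0*(-2 - 2) = 0*(-4) = 0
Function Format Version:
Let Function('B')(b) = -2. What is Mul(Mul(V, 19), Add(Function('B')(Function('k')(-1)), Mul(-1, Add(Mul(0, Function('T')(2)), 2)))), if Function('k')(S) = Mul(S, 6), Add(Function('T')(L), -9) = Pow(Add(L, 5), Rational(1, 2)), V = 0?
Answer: 0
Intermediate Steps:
Function('T')(L) = Add(9, Pow(Add(5, L), Rational(1, 2))) (Function('T')(L) = Add(9, Pow(Add(L, 5), Rational(1, 2))) = Add(9, Pow(Add(5, L), Rational(1, 2))))
Function('k')(S) = Mul(6, S)
Mul(Mul(V, 19), Add(Function('B')(Function('k')(-1)), Mul(-1, Add(Mul(0, Function('T')(2)), 2)))) = Mul(Mul(0, 19), Add(-2, Mul(-1, Add(Mul(0, Add(9, Pow(Add(5, 2), Rational(1, 2)))), 2)))) = Mul(0, Add(-2, Mul(-1, Add(Mul(0, Add(9, Pow(7, Rational(1, 2)))), 2)))) = Mul(0, Add(-2, Mul(-1, Add(0, 2)))) = Mul(0, Add(-2, Mul(-1, 2))) = Mul(0, Add(-2, -2)) = Mul(0, -4) = 0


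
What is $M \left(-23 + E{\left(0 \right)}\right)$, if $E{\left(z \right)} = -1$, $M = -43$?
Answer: $1032$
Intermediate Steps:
$M \left(-23 + E{\left(0 \right)}\right) = - 43 \left(-23 - 1\right) = \left(-43\right) \left(-24\right) = 1032$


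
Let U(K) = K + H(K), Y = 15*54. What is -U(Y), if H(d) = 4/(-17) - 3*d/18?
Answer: -11471/17 ≈ -674.76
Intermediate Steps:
H(d) = -4/17 - d/6 (H(d) = 4*(-1/17) - d/6 = -4/17 - d/6)
Y = 810
U(K) = -4/17 + 5*K/6 (U(K) = K + (-4/17 - K/6) = -4/17 + 5*K/6)
-U(Y) = -(-4/17 + (5/6)*810) = -(-4/17 + 675) = -1*11471/17 = -11471/17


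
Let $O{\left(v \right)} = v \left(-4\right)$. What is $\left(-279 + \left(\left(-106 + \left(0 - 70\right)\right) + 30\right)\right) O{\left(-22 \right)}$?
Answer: $-37400$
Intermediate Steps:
$O{\left(v \right)} = - 4 v$
$\left(-279 + \left(\left(-106 + \left(0 - 70\right)\right) + 30\right)\right) O{\left(-22 \right)} = \left(-279 + \left(\left(-106 + \left(0 - 70\right)\right) + 30\right)\right) \left(\left(-4\right) \left(-22\right)\right) = \left(-279 + \left(\left(-106 + \left(0 - 70\right)\right) + 30\right)\right) 88 = \left(-279 + \left(\left(-106 - 70\right) + 30\right)\right) 88 = \left(-279 + \left(-176 + 30\right)\right) 88 = \left(-279 - 146\right) 88 = \left(-425\right) 88 = -37400$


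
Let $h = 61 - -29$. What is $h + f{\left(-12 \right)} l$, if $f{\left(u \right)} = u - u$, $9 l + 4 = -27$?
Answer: $90$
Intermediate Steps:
$l = - \frac{31}{9}$ ($l = - \frac{4}{9} + \frac{1}{9} \left(-27\right) = - \frac{4}{9} - 3 = - \frac{31}{9} \approx -3.4444$)
$f{\left(u \right)} = 0$
$h = 90$ ($h = 61 + 29 = 90$)
$h + f{\left(-12 \right)} l = 90 + 0 \left(- \frac{31}{9}\right) = 90 + 0 = 90$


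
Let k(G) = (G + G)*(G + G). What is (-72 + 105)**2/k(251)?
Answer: 1089/252004 ≈ 0.0043214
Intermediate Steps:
k(G) = 4*G**2 (k(G) = (2*G)*(2*G) = 4*G**2)
(-72 + 105)**2/k(251) = (-72 + 105)**2/((4*251**2)) = 33**2/((4*63001)) = 1089/252004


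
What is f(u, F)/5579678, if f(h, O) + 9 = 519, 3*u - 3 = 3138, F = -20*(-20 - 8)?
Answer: 255/2789839 ≈ 9.1403e-5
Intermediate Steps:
F = 560 (F = -20*(-28) = 560)
u = 1047 (u = 1 + (⅓)*3138 = 1 + 1046 = 1047)
f(h, O) = 510 (f(h, O) = -9 + 519 = 510)
f(u, F)/5579678 = 510/5579678 = 510*(1/5579678) = 255/2789839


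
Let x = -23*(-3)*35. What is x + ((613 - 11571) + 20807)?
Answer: 12264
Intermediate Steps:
x = 2415 (x = 69*35 = 2415)
x + ((613 - 11571) + 20807) = 2415 + ((613 - 11571) + 20807) = 2415 + (-10958 + 20807) = 2415 + 9849 = 12264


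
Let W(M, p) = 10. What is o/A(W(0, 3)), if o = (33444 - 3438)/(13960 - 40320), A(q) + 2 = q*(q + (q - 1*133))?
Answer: 15003/14919760 ≈ 0.0010056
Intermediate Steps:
A(q) = -2 + q*(-133 + 2*q) (A(q) = -2 + q*(q + (q - 1*133)) = -2 + q*(q + (q - 133)) = -2 + q*(q + (-133 + q)) = -2 + q*(-133 + 2*q))
o = -15003/13180 (o = 30006/(-26360) = 30006*(-1/26360) = -15003/13180 ≈ -1.1383)
o/A(W(0, 3)) = -15003/(13180*(-2 - 133*10 + 2*10²)) = -15003/(13180*(-2 - 1330 + 2*100)) = -15003/(13180*(-2 - 1330 + 200)) = -15003/13180/(-1132) = -15003/13180*(-1/1132) = 15003/14919760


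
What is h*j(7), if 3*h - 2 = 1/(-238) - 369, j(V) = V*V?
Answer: -611429/102 ≈ -5994.4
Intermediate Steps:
j(V) = V**2
h = -87347/714 (h = 2/3 + (1/(-238) - 369)/3 = 2/3 + (-1/238 - 369)/3 = 2/3 + (1/3)*(-87823/238) = 2/3 - 87823/714 = -87347/714 ≈ -122.33)
h*j(7) = -87347/714*7**2 = -87347/714*49 = -611429/102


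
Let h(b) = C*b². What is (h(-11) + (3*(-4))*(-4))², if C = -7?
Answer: 638401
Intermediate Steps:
h(b) = -7*b²
(h(-11) + (3*(-4))*(-4))² = (-7*(-11)² + (3*(-4))*(-4))² = (-7*121 - 12*(-4))² = (-847 + 48)² = (-799)² = 638401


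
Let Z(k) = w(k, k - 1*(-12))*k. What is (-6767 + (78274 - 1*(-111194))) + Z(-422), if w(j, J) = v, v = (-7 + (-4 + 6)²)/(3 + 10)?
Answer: 2376379/13 ≈ 1.8280e+5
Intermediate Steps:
v = -3/13 (v = (-7 + 2²)/13 = (-7 + 4)*(1/13) = -3*1/13 = -3/13 ≈ -0.23077)
w(j, J) = -3/13
Z(k) = -3*k/13
(-6767 + (78274 - 1*(-111194))) + Z(-422) = (-6767 + (78274 - 1*(-111194))) - 3/13*(-422) = (-6767 + (78274 + 111194)) + 1266/13 = (-6767 + 189468) + 1266/13 = 182701 + 1266/13 = 2376379/13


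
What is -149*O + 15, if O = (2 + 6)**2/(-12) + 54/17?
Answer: 17155/51 ≈ 336.37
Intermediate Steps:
O = -110/51 (O = 8**2*(-1/12) + 54*(1/17) = 64*(-1/12) + 54/17 = -16/3 + 54/17 = -110/51 ≈ -2.1569)
-149*O + 15 = -149*(-110/51) + 15 = 16390/51 + 15 = 17155/51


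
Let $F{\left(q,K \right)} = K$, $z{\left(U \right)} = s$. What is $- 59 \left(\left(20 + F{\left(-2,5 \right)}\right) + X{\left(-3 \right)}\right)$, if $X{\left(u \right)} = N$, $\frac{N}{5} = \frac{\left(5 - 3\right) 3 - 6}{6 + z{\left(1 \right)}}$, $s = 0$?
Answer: $-1475$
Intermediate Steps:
$z{\left(U \right)} = 0$
$N = 0$ ($N = 5 \frac{\left(5 - 3\right) 3 - 6}{6 + 0} = 5 \frac{2 \cdot 3 - 6}{6} = 5 \left(6 - 6\right) \frac{1}{6} = 5 \cdot 0 \cdot \frac{1}{6} = 5 \cdot 0 = 0$)
$X{\left(u \right)} = 0$
$- 59 \left(\left(20 + F{\left(-2,5 \right)}\right) + X{\left(-3 \right)}\right) = - 59 \left(\left(20 + 5\right) + 0\right) = - 59 \left(25 + 0\right) = \left(-59\right) 25 = -1475$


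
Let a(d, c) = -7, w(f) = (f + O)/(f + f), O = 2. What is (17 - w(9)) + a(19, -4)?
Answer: 169/18 ≈ 9.3889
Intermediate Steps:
w(f) = (2 + f)/(2*f) (w(f) = (f + 2)/(f + f) = (2 + f)/((2*f)) = (2 + f)*(1/(2*f)) = (2 + f)/(2*f))
(17 - w(9)) + a(19, -4) = (17 - (2 + 9)/(2*9)) - 7 = (17 - 11/(2*9)) - 7 = (17 - 1*11/18) - 7 = (17 - 11/18) - 7 = 295/18 - 7 = 169/18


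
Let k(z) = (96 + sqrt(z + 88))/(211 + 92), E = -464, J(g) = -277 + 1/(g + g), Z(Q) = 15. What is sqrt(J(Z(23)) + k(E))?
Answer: sqrt(-2539894470 + 60600*I*sqrt(94))/3030 ≈ 0.0019238 + 16.633*I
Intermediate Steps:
J(g) = -277 + 1/(2*g)
k(z) = 32/101 + sqrt(88 + z)/303 (k(z) = (96 + sqrt(88 + z))/303 = (96 + sqrt(88 + z))*(1/303) = 32/101 + sqrt(88 + z)/303)
sqrt(J(Z(23)) + k(E)) = sqrt((-277 + (1/2)/15) + (32/101 + sqrt(88 - 464)/303)) = sqrt((-277 + (1/2)*(1/15)) + (32/101 + sqrt(-376)/303)) = sqrt((-277 + 1/30) + (32/101 + (2*I*sqrt(94))/303)) = sqrt(-8309/30 + (32/101 + 2*I*sqrt(94)/303)) = sqrt(-838249/3030 + 2*I*sqrt(94)/303)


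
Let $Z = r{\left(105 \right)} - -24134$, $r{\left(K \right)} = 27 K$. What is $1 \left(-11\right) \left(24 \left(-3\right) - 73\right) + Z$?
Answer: $28564$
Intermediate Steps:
$Z = 26969$ ($Z = 27 \cdot 105 - -24134 = 2835 + 24134 = 26969$)
$1 \left(-11\right) \left(24 \left(-3\right) - 73\right) + Z = 1 \left(-11\right) \left(24 \left(-3\right) - 73\right) + 26969 = - 11 \left(-72 - 73\right) + 26969 = \left(-11\right) \left(-145\right) + 26969 = 1595 + 26969 = 28564$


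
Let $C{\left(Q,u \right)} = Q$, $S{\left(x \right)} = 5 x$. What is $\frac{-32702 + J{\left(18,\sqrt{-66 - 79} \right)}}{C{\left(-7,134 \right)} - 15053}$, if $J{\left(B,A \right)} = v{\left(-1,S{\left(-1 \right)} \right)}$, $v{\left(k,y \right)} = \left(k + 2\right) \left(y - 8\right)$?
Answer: $\frac{2181}{1004} \approx 2.1723$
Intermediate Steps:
$v{\left(k,y \right)} = \left(-8 + y\right) \left(2 + k\right)$ ($v{\left(k,y \right)} = \left(2 + k\right) \left(-8 + y\right) = \left(-8 + y\right) \left(2 + k\right)$)
$J{\left(B,A \right)} = -13$ ($J{\left(B,A \right)} = -16 - -8 + 2 \cdot 5 \left(-1\right) - 5 \left(-1\right) = -16 + 8 + 2 \left(-5\right) - -5 = -16 + 8 - 10 + 5 = -13$)
$\frac{-32702 + J{\left(18,\sqrt{-66 - 79} \right)}}{C{\left(-7,134 \right)} - 15053} = \frac{-32702 - 13}{-7 - 15053} = - \frac{32715}{-15060} = \left(-32715\right) \left(- \frac{1}{15060}\right) = \frac{2181}{1004}$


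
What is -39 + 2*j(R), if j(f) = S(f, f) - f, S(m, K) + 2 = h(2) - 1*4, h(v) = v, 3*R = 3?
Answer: -49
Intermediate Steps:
R = 1 (R = (⅓)*3 = 1)
S(m, K) = -4 (S(m, K) = -2 + (2 - 1*4) = -2 + (2 - 4) = -2 - 2 = -4)
j(f) = -4 - f
-39 + 2*j(R) = -39 + 2*(-4 - 1*1) = -39 + 2*(-4 - 1) = -39 + 2*(-5) = -39 - 10 = -49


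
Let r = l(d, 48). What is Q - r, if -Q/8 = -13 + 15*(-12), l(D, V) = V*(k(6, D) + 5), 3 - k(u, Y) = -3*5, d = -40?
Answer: 440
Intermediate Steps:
k(u, Y) = 18 (k(u, Y) = 3 - (-3)*5 = 3 - 1*(-15) = 3 + 15 = 18)
l(D, V) = 23*V (l(D, V) = V*(18 + 5) = V*23 = 23*V)
Q = 1544 (Q = -8*(-13 + 15*(-12)) = -8*(-13 - 180) = -8*(-193) = 1544)
r = 1104 (r = 23*48 = 1104)
Q - r = 1544 - 1*1104 = 1544 - 1104 = 440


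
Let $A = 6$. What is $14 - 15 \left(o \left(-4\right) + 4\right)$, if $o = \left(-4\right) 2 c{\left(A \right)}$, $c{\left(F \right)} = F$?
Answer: $-2926$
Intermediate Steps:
$o = -48$ ($o = \left(-4\right) 2 \cdot 6 = \left(-8\right) 6 = -48$)
$14 - 15 \left(o \left(-4\right) + 4\right) = 14 - 15 \left(\left(-48\right) \left(-4\right) + 4\right) = 14 - 15 \left(192 + 4\right) = 14 - 2940 = -2926$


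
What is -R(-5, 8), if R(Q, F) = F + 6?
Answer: -14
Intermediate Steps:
R(Q, F) = 6 + F
-R(-5, 8) = -(6 + 8) = -1*14 = -14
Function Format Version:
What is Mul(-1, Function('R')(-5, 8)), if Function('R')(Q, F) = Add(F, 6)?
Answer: -14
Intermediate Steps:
Function('R')(Q, F) = Add(6, F)
Mul(-1, Function('R')(-5, 8)) = Mul(-1, Add(6, 8)) = Mul(-1, 14) = -14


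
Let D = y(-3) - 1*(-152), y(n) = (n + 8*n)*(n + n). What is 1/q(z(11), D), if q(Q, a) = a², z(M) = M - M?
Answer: 1/98596 ≈ 1.0142e-5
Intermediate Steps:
z(M) = 0
y(n) = 18*n² (y(n) = (9*n)*(2*n) = 18*n²)
D = 314 (D = 18*(-3)² - 1*(-152) = 18*9 + 152 = 162 + 152 = 314)
1/q(z(11), D) = 1/(314²) = 1/98596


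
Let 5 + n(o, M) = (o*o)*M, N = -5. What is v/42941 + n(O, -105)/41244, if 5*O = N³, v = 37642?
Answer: -632855591/885529302 ≈ -0.71466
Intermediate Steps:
O = -25 (O = (⅕)*(-5)³ = (⅕)*(-125) = -25)
n(o, M) = -5 + M*o² (n(o, M) = -5 + (o*o)*M = -5 + o²*M = -5 + M*o²)
v/42941 + n(O, -105)/41244 = 37642/42941 + (-5 - 105*(-25)²)/41244 = 37642*(1/42941) + (-5 - 105*625)*(1/41244) = 37642/42941 + (-5 - 65625)*(1/41244) = 37642/42941 - 65630*1/41244 = 37642/42941 - 32815/20622 = -632855591/885529302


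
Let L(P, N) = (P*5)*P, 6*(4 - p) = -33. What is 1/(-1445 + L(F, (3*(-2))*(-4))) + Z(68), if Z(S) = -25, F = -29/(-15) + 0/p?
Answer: -1604645/64184 ≈ -25.001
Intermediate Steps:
p = 19/2 (p = 4 - ⅙*(-33) = 4 + 11/2 = 19/2 ≈ 9.5000)
F = 29/15 (F = -29/(-15) + 0/(19/2) = -29*(-1/15) + 0*(2/19) = 29/15 + 0 = 29/15 ≈ 1.9333)
L(P, N) = 5*P² (L(P, N) = (5*P)*P = 5*P²)
1/(-1445 + L(F, (3*(-2))*(-4))) + Z(68) = 1/(-1445 + 5*(29/15)²) - 25 = 1/(-1445 + 5*(841/225)) - 25 = 1/(-1445 + 841/45) - 25 = 1/(-64184/45) - 25 = -45/64184 - 25 = -1604645/64184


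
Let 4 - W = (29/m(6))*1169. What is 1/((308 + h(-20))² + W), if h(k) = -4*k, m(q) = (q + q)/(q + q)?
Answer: 1/116647 ≈ 8.5729e-6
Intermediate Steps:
m(q) = 1 (m(q) = (2*q)/((2*q)) = (2*q)*(1/(2*q)) = 1)
W = -33897 (W = 4 - 29/1*1169 = 4 - 29*1*1169 = 4 - 29*1169 = 4 - 1*33901 = 4 - 33901 = -33897)
1/((308 + h(-20))² + W) = 1/((308 - 4*(-20))² - 33897) = 1/((308 + 80)² - 33897) = 1/(388² - 33897) = 1/(150544 - 33897) = 1/116647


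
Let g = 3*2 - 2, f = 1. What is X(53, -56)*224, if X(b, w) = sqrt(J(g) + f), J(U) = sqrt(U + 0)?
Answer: 224*sqrt(3) ≈ 387.98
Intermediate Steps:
g = 4 (g = 6 - 2 = 4)
J(U) = sqrt(U)
X(b, w) = sqrt(3) (X(b, w) = sqrt(sqrt(4) + 1) = sqrt(2 + 1) = sqrt(3))
X(53, -56)*224 = sqrt(3)*224 = 224*sqrt(3)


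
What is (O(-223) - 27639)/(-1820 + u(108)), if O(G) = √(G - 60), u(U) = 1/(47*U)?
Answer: 140295564/9238319 - 5076*I*√283/9238319 ≈ 15.186 - 0.0092432*I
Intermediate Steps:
u(U) = 1/(47*U)
O(G) = √(-60 + G)
(O(-223) - 27639)/(-1820 + u(108)) = (√(-60 - 223) - 27639)/(-1820 + (1/47)/108) = (√(-283) - 27639)/(-1820 + (1/47)*(1/108)) = (I*√283 - 27639)/(-1820 + 1/5076) = (-27639 + I*√283)/(-9238319/5076) = (-27639 + I*√283)*(-5076/9238319) = 140295564/9238319 - 5076*I*√283/9238319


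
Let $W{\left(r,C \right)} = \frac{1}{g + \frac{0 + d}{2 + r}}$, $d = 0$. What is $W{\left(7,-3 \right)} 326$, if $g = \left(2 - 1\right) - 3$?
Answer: $-163$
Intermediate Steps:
$g = -2$ ($g = 1 - 3 = -2$)
$W{\left(r,C \right)} = - \frac{1}{2}$ ($W{\left(r,C \right)} = \frac{1}{-2 + \frac{0 + 0}{2 + r}} = \frac{1}{-2 + \frac{0}{2 + r}} = \frac{1}{-2 + 0} = \frac{1}{-2} = - \frac{1}{2}$)
$W{\left(7,-3 \right)} 326 = \left(- \frac{1}{2}\right) 326 = -163$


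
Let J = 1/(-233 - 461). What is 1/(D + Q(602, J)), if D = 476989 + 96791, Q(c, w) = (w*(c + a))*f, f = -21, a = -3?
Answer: 694/398215899 ≈ 1.7428e-6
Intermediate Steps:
J = -1/694 (J = 1/(-694) = -1/694 ≈ -0.0014409)
Q(c, w) = -21*w*(-3 + c) (Q(c, w) = (w*(c - 3))*(-21) = (w*(-3 + c))*(-21) = -21*w*(-3 + c))
D = 573780
1/(D + Q(602, J)) = 1/(573780 + 21*(-1/694)*(3 - 1*602)) = 1/(573780 + 21*(-1/694)*(3 - 602)) = 1/(573780 + 21*(-1/694)*(-599)) = 1/(573780 + 12579/694) = 1/(398215899/694) = 694/398215899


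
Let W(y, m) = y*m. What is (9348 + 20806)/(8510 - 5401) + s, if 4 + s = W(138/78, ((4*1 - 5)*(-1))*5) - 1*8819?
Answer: -355849654/40417 ≈ -8804.5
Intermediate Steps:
W(y, m) = m*y
s = -114584/13 (s = -4 + ((((4*1 - 5)*(-1))*5)*(138/78) - 1*8819) = -4 + ((((4 - 5)*(-1))*5)*(138*(1/78)) - 8819) = -4 + ((-1*(-1)*5)*(23/13) - 8819) = -4 + ((1*5)*(23/13) - 8819) = -4 + (5*(23/13) - 8819) = -4 + (115/13 - 8819) = -4 - 114532/13 = -114584/13 ≈ -8814.2)
(9348 + 20806)/(8510 - 5401) + s = (9348 + 20806)/(8510 - 5401) - 114584/13 = 30154/3109 - 114584/13 = -355849654/40417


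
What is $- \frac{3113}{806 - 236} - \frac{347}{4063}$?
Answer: $- \frac{12845909}{2315910} \approx -5.5468$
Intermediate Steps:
$- \frac{3113}{806 - 236} - \frac{347}{4063} = - \frac{3113}{570} - \frac{347}{4063} = - \frac{12845909}{2315910}$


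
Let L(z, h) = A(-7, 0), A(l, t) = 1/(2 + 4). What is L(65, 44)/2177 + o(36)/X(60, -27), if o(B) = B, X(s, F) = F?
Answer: -5805/4354 ≈ -1.3333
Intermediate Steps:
A(l, t) = 1/6
L(z, h) = 1/6
L(65, 44)/2177 + o(36)/X(60, -27) = (1/6)/2177 + 36/(-27) = (1/6)*(1/2177) + 36*(-1/27) = 1/13062 - 4/3 = -5805/4354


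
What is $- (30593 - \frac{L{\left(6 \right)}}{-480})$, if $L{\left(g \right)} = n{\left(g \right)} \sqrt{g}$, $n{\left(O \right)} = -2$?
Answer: $-30593 + \frac{\sqrt{6}}{240} \approx -30593.0$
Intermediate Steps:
$L{\left(g \right)} = - 2 \sqrt{g}$
$- (30593 - \frac{L{\left(6 \right)}}{-480}) = - (30593 - \frac{\left(-2\right) \sqrt{6}}{-480}) = - (30593 - - \frac{\left(-2\right) \sqrt{6}}{480}) = - (30593 - \frac{\sqrt{6}}{240}) = -30593 + \frac{\sqrt{6}}{240}$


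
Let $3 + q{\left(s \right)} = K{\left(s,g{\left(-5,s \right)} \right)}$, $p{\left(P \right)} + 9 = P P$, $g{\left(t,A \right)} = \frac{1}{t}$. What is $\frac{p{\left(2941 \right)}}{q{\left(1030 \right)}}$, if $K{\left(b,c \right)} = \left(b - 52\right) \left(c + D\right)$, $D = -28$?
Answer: $- \frac{43247360}{137913} \approx -313.58$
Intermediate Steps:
$p{\left(P \right)} = -9 + P^{2}$ ($p{\left(P \right)} = -9 + P P = -9 + P^{2}$)
$K{\left(b,c \right)} = \left(-52 + b\right) \left(-28 + c\right)$ ($K{\left(b,c \right)} = \left(b - 52\right) \left(c - 28\right) = \left(-52 + b\right) \left(-28 + c\right)$)
$q{\left(s \right)} = \frac{7317}{5} - \frac{141 s}{5}$ ($q{\left(s \right)} = -3 - \left(-1456 - \frac{52}{5} + 28 s - \frac{s}{-5}\right) = -3 + \left(1456 - - \frac{52}{5} - 28 s + s \left(- \frac{1}{5}\right)\right) = -3 + \left(1456 + \frac{52}{5} - 28 s - \frac{s}{5}\right) = -3 - \left(- \frac{7332}{5} + \frac{141 s}{5}\right) = \frac{7317}{5} - \frac{141 s}{5}$)
$\frac{p{\left(2941 \right)}}{q{\left(1030 \right)}} = \frac{-9 + 2941^{2}}{\frac{7317}{5} - 29046} = \frac{-9 + 8649481}{\frac{7317}{5} - 29046} = \frac{8649472}{- \frac{137913}{5}} = 8649472 \left(- \frac{5}{137913}\right) = - \frac{43247360}{137913}$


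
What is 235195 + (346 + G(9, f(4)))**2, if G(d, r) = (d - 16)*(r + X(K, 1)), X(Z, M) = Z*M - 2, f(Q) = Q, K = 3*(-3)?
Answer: 391220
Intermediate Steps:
K = -9
X(Z, M) = -2 + M*Z (X(Z, M) = M*Z - 2 = -2 + M*Z)
G(d, r) = (-16 + d)*(-11 + r) (G(d, r) = (d - 16)*(r + (-2 + 1*(-9))) = (-16 + d)*(r + (-2 - 9)) = (-16 + d)*(r - 11) = (-16 + d)*(-11 + r))
235195 + (346 + G(9, f(4)))**2 = 235195 + (346 + (176 - 16*4 - 11*9 + 9*4))**2 = 235195 + (346 + (176 - 64 - 99 + 36))**2 = 235195 + (346 + 49)**2 = 235195 + 395**2 = 235195 + 156025 = 391220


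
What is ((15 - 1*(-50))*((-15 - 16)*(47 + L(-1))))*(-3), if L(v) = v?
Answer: 278070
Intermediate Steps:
((15 - 1*(-50))*((-15 - 16)*(47 + L(-1))))*(-3) = ((15 - 1*(-50))*((-15 - 16)*(47 - 1)))*(-3) = ((15 + 50)*(-31*46))*(-3) = (65*(-1426))*(-3) = -92690*(-3) = 278070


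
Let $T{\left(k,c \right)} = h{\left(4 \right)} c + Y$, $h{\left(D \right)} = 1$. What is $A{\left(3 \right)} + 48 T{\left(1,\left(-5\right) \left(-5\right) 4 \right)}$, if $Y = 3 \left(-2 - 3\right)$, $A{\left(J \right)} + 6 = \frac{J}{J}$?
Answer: $4075$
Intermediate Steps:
$A{\left(J \right)} = -5$ ($A{\left(J \right)} = -6 + \frac{J}{J} = -6 + 1 = -5$)
$Y = -15$ ($Y = 3 \left(-5\right) = -15$)
$T{\left(k,c \right)} = -15 + c$ ($T{\left(k,c \right)} = 1 c - 15 = c - 15 = -15 + c$)
$A{\left(3 \right)} + 48 T{\left(1,\left(-5\right) \left(-5\right) 4 \right)} = -5 + 48 \left(-15 + \left(-5\right) \left(-5\right) 4\right) = -5 + 48 \left(-15 + 25 \cdot 4\right) = -5 + 48 \left(-15 + 100\right) = -5 + 48 \cdot 85 = -5 + 4080 = 4075$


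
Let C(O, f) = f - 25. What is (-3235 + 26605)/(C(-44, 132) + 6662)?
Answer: 23370/6769 ≈ 3.4525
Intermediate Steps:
C(O, f) = -25 + f
(-3235 + 26605)/(C(-44, 132) + 6662) = (-3235 + 26605)/((-25 + 132) + 6662) = 23370/(107 + 6662) = 23370/6769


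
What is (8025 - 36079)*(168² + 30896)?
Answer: -1658552480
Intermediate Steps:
(8025 - 36079)*(168² + 30896) = -28054*(28224 + 30896) = -28054*59120 = -1658552480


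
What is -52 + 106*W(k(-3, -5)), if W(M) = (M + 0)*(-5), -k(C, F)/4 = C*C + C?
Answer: 12668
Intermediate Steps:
k(C, F) = -4*C - 4*C² (k(C, F) = -4*(C*C + C) = -4*(C² + C) = -4*(C + C²) = -4*C - 4*C²)
W(M) = -5*M (W(M) = M*(-5) = -5*M)
-52 + 106*W(k(-3, -5)) = -52 + 106*(-(-20)*(-3)*(1 - 3)) = -52 + 106*(-(-20)*(-3)*(-2)) = -52 + 106*(-5*(-24)) = -52 + 106*120 = -52 + 12720 = 12668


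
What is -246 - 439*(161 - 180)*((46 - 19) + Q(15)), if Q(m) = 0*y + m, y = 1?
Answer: 350076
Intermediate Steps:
Q(m) = m (Q(m) = 0*1 + m = 0 + m = m)
-246 - 439*(161 - 180)*((46 - 19) + Q(15)) = -246 - 439*(161 - 180)*((46 - 19) + 15) = -246 - (-8341)*(27 + 15) = -246 - (-8341)*42 = -246 - 439*(-798) = -246 + 350322 = 350076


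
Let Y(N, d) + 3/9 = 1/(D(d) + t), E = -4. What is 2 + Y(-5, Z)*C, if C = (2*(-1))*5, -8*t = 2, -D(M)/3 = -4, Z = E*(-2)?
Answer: 632/141 ≈ 4.4823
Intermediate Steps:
Z = 8 (Z = -4*(-2) = 8)
D(M) = 12 (D(M) = -3*(-4) = 12)
t = -¼ (t = -⅛*2 = -¼ ≈ -0.25000)
C = -10 (C = -2*5 = -10)
Y(N, d) = -35/141 (Y(N, d) = -⅓ + 1/(12 - ¼) = -⅓ + 1/(47/4) = -⅓ + 4/47 = -35/141)
2 + Y(-5, Z)*C = 2 - 35/141*(-10) = 2 + 350/141 = 632/141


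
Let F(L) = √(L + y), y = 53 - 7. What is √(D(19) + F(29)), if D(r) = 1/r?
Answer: √(19 + 1805*√3)/19 ≈ 2.9518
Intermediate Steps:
y = 46
F(L) = √(46 + L) (F(L) = √(L + 46) = √(46 + L))
√(D(19) + F(29)) = √(1/19 + √(46 + 29)) = √(1/19 + √75) = √(1/19 + 5*√3)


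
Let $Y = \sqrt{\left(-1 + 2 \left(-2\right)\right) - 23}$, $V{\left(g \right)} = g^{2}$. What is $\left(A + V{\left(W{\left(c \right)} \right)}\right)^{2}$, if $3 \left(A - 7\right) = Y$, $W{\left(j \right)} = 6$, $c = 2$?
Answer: $\frac{16613}{9} + \frac{172 i \sqrt{7}}{3} \approx 1845.9 + 151.69 i$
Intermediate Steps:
$Y = 2 i \sqrt{7}$ ($Y = \sqrt{\left(-1 - 4\right) - 23} = \sqrt{-5 - 23} = \sqrt{-28} = 2 i \sqrt{7} \approx 5.2915 i$)
$A = 7 + \frac{2 i \sqrt{7}}{3} \approx 7.0 + 1.7638 i$
$\left(A + V{\left(W{\left(c \right)} \right)}\right)^{2} = \left(\left(7 + \frac{2 i \sqrt{7}}{3}\right) + 6^{2}\right)^{2} = \left(\left(7 + \frac{2 i \sqrt{7}}{3}\right) + 36\right)^{2} = \left(43 + \frac{2 i \sqrt{7}}{3}\right)^{2}$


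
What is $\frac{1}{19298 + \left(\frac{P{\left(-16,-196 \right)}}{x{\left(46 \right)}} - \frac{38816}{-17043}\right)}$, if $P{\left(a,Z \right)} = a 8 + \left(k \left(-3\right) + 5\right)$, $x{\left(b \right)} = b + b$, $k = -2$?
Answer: $\frac{68172}{1315651823} \approx 5.1816 \cdot 10^{-5}$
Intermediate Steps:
$x{\left(b \right)} = 2 b$
$P{\left(a,Z \right)} = 11 + 8 a$ ($P{\left(a,Z \right)} = a 8 + \left(\left(-2\right) \left(-3\right) + 5\right) = 8 a + \left(6 + 5\right) = 8 a + 11 = 11 + 8 a$)
$\frac{1}{19298 + \left(\frac{P{\left(-16,-196 \right)}}{x{\left(46 \right)}} - \frac{38816}{-17043}\right)} = \frac{1}{19298 + \left(\frac{11 + 8 \left(-16\right)}{2 \cdot 46} - \frac{38816}{-17043}\right)} = \frac{1}{19298 + \left(\frac{11 - 128}{92} - - \frac{38816}{17043}\right)} = \frac{1}{19298 + \left(\left(-117\right) \frac{1}{92} + \frac{38816}{17043}\right)} = \frac{1}{19298 + \left(- \frac{117}{92} + \frac{38816}{17043}\right)} = \frac{1}{19298 + \frac{68567}{68172}} = \frac{1}{\frac{1315651823}{68172}} = \frac{68172}{1315651823}$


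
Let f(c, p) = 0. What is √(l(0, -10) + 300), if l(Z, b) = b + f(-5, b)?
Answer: √290 ≈ 17.029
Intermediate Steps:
l(Z, b) = b (l(Z, b) = b + 0 = b)
√(l(0, -10) + 300) = √(-10 + 300) = √290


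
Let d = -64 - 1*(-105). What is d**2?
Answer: 1681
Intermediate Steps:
d = 41 (d = -64 + 105 = 41)
d**2 = 41**2 = 1681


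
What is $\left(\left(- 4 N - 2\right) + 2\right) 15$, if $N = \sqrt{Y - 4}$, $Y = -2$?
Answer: $- 60 i \sqrt{6} \approx - 146.97 i$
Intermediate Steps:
$N = i \sqrt{6}$ ($N = \sqrt{-2 - 4} = \sqrt{-6} = i \sqrt{6} \approx 2.4495 i$)
$\left(\left(- 4 N - 2\right) + 2\right) 15 = \left(\left(- 4 i \sqrt{6} - 2\right) + 2\right) 15 = \left(\left(-2 - 4 i \sqrt{6}\right) + 2\right) 15 = - 4 i \sqrt{6} \cdot 15 = - 60 i \sqrt{6}$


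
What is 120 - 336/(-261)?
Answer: 10552/87 ≈ 121.29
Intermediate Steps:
120 - 336/(-261) = 120 - 1/261*(-336) = 120 + 112/87 = 10552/87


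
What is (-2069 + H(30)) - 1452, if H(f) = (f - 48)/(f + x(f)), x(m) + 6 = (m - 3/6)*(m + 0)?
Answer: -355623/101 ≈ -3521.0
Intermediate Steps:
x(m) = -6 + m*(-½ + m) (x(m) = -6 + (m - 3/6)*(m + 0) = -6 + (m - 3*⅙)*m = -6 + (m - ½)*m = -6 + (-½ + m)*m = -6 + m*(-½ + m))
H(f) = (-48 + f)/(-6 + f² + f/2) (H(f) = (f - 48)/(f + (-6 + f² - f/2)) = (-48 + f)/(-6 + f² + f/2))
(-2069 + H(30)) - 1452 = (-2069 + 2*(-48 + 30)/(-12 + 30 + 2*30²)) - 1452 = (-2069 + 2*(-18)/(-12 + 30 + 2*900)) - 1452 = (-2069 + 2*(-18)/(-12 + 30 + 1800)) - 1452 = (-2069 + 2*(-18)/1818) - 1452 = (-2069 + 2*(1/1818)*(-18)) - 1452 = (-2069 - 2/101) - 1452 = -208971/101 - 1452 = -355623/101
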